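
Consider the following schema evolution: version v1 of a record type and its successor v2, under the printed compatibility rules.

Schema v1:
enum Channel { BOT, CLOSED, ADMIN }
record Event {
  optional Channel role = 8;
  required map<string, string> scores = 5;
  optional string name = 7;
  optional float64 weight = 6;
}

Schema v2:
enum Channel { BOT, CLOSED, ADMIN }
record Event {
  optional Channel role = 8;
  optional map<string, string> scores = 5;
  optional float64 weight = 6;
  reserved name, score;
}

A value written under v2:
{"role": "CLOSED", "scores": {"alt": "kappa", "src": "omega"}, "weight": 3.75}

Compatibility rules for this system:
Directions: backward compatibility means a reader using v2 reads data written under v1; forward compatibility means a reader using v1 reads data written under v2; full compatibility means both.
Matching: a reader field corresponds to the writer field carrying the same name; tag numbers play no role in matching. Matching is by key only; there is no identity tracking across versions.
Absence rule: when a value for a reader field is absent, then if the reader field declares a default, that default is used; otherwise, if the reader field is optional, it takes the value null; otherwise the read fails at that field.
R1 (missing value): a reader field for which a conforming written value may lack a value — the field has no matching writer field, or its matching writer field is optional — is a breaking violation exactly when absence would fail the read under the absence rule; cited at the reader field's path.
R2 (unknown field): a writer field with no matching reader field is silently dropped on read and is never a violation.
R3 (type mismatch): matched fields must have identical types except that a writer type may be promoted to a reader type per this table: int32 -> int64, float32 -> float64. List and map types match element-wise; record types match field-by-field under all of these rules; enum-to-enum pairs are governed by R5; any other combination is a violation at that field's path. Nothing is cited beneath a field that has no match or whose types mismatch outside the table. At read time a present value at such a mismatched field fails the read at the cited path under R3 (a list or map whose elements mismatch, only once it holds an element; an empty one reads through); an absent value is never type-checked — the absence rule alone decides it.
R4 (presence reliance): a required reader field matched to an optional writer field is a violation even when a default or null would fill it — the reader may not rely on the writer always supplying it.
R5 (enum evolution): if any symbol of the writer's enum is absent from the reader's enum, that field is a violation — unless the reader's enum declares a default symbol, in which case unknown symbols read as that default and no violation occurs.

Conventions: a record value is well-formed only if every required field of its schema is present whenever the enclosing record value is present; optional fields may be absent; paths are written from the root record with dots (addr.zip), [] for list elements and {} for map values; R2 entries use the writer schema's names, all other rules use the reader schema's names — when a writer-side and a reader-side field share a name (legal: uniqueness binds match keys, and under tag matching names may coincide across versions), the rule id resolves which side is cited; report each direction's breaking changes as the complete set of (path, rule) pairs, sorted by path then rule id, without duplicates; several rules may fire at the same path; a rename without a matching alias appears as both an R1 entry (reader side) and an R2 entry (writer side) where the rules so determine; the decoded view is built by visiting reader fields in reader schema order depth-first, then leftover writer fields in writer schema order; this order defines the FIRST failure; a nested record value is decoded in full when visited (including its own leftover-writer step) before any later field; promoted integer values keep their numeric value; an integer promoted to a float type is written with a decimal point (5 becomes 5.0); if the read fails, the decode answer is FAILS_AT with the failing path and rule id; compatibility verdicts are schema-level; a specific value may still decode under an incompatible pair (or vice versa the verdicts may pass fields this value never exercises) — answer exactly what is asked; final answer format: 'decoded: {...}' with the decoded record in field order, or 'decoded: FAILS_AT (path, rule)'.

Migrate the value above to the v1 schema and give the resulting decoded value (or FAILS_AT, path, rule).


the writer's type comes first in each Event pair
decoding the Event value with the v1 reader:
  role := "CLOSED"
  scores := {"alt": "kappa", "src": "omega"}
  name := null (absent, optional -> null)
  weight := 3.75
  => decoded: {"role": "CLOSED", "scores": {"alt": "kappa", "src": "omega"}, "name": null, "weight": 3.75}
the rest of the Event diff is inert for this question:
  field scores in record Event: required changed to optional -> changes Event's schema-level verdicts only — the decode of this value is the same
  removed field name from record Event (its key "name" joins the reserved list) -> no rule fires on it and the decoded Event view is identical with or without it

decoded: {"role": "CLOSED", "scores": {"alt": "kappa", "src": "omega"}, "name": null, "weight": 3.75}


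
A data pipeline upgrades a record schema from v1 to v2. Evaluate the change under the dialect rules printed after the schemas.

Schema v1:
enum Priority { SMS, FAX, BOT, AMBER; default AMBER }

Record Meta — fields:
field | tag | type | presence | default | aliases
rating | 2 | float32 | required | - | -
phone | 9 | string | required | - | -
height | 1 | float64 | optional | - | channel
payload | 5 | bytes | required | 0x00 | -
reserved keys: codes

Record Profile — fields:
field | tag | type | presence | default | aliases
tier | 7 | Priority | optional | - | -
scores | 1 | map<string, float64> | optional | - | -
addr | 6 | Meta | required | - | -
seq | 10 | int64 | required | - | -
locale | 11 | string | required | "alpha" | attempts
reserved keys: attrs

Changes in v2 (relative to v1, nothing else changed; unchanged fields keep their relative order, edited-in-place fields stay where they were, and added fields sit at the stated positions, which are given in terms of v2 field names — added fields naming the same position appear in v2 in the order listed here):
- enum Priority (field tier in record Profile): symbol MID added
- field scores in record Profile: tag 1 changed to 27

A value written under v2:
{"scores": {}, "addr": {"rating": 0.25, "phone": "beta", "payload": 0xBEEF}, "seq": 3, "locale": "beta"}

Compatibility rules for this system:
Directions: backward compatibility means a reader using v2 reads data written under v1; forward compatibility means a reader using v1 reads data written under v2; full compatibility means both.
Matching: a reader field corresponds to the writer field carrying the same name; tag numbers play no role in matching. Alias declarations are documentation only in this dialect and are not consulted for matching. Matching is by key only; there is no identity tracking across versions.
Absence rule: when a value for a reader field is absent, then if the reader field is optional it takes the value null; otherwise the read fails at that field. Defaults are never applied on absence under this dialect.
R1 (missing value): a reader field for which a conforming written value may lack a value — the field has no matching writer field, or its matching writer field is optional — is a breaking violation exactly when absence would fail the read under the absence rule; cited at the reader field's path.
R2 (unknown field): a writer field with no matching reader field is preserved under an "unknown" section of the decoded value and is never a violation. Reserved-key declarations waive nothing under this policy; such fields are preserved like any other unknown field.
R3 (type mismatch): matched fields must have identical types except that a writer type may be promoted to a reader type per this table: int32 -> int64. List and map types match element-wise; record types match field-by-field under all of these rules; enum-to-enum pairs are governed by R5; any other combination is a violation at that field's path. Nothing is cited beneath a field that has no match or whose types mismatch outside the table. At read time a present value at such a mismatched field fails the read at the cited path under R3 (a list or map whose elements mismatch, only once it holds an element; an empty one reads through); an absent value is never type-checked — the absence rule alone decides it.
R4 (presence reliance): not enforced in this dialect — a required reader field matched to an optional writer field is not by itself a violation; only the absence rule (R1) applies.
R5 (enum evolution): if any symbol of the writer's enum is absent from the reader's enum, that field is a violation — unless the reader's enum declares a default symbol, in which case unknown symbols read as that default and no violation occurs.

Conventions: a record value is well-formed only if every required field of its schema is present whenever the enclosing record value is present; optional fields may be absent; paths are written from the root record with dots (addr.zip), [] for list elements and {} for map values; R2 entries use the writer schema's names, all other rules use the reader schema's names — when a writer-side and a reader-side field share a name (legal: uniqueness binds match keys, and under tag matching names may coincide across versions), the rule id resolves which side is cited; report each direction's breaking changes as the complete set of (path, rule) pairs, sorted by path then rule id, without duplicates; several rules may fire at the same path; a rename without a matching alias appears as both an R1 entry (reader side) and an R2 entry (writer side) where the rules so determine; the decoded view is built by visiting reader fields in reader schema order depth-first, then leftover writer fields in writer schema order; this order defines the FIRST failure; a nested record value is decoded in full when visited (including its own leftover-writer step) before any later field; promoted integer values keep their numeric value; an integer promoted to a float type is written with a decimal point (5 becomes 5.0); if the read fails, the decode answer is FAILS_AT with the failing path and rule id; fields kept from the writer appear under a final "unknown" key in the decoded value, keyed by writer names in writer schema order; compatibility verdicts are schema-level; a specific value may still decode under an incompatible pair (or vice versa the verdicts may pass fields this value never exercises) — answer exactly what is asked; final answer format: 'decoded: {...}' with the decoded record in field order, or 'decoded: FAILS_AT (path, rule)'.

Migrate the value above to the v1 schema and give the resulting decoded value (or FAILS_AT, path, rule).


decoded: {"tier": null, "scores": {}, "addr": {"rating": 0.25, "phone": "beta", "height": null, "payload": 0xBEEF}, "seq": 3, "locale": "beta"}

in Profile below, arrows point writer -> reader
decoding the Profile value with the v1 reader:
  tier := null (absent, optional -> null)
  scores := {}
  addr.rating := 0.25
  addr.phone := "beta"
  addr.height := null (absent, optional -> null)
  addr.payload := 0xBEEF
  seq := 3
  locale := "beta"
  => decoded: {"tier": null, "scores": {}, "addr": {"rating": 0.25, "phone": "beta", "height": null, "payload": 0xBEEF}, "seq": 3, "locale": "beta"}
diffs on Profile not affecting the asked answer:
  enum Priority (field tier in record Profile): symbol MID added -> triggers nothing under the printed rules; the Profile answer is the same either way
  field scores in record Profile: tag 1 changed to 27 -> triggers nothing under the printed rules; the Profile answer is the same either way


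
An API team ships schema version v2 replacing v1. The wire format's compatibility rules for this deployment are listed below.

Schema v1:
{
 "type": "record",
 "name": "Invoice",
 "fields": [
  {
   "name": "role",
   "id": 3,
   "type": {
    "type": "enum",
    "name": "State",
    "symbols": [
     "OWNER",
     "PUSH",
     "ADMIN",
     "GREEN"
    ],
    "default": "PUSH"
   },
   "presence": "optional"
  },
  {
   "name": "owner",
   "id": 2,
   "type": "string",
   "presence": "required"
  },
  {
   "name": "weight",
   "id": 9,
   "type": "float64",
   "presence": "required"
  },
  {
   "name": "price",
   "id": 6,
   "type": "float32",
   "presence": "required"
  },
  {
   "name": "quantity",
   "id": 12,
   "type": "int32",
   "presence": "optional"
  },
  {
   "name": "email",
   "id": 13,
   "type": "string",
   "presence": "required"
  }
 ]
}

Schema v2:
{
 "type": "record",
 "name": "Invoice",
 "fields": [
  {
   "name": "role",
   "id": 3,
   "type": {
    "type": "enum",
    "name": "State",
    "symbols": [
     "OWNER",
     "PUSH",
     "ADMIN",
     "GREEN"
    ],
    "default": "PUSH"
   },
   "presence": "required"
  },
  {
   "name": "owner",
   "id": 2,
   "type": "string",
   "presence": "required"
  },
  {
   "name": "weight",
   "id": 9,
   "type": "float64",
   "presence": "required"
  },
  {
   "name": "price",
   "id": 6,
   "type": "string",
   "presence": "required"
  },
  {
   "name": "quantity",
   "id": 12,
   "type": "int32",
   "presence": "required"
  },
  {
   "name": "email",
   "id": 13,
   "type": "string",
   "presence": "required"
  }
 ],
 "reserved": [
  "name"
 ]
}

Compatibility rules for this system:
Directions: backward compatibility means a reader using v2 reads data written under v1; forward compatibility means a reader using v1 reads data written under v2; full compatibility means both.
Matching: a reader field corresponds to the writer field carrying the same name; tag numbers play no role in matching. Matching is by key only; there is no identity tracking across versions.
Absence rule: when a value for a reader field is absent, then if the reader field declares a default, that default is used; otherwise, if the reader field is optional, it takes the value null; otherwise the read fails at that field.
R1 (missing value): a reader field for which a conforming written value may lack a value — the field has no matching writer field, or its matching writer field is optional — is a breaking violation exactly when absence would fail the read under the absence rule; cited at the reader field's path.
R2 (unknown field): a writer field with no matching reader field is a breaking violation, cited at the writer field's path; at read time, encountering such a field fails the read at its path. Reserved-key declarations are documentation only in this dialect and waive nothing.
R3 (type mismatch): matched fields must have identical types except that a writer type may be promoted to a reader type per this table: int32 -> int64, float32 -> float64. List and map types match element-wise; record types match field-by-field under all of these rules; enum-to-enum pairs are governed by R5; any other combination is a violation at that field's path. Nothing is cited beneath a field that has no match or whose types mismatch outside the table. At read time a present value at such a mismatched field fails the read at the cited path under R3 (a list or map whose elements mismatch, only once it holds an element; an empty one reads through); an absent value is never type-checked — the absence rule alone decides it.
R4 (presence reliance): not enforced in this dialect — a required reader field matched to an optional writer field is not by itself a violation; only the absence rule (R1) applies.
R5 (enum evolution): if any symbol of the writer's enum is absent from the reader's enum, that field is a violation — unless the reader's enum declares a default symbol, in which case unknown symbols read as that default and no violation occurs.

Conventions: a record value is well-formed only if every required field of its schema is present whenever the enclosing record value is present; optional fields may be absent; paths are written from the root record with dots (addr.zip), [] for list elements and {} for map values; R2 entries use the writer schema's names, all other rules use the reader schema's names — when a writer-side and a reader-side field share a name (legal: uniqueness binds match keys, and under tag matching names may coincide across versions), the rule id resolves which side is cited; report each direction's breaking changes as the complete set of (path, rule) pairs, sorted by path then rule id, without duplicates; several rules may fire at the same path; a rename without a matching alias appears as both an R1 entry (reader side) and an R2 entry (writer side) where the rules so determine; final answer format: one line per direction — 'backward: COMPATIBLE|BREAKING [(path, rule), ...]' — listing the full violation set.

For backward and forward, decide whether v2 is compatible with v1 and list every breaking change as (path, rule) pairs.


backward: BREAKING [(price, R3), (quantity, R1), (role, R1)]; forward: BREAKING [(price, R3)]

each type pair in Invoice: writer, then reader
backward analysis of Invoice with v2 as reader and v1 as writer:
  State -> State, writer optional: role aligns to role
  string -> string, writer required: owner aligns to owner
  float64 -> float64, writer required: weight aligns to weight
  float32 -> string, writer required: price aligns to price
  int32 -> int32, writer optional: quantity aligns to quantity
  string -> string, writer required: email aligns to email
  R3 fires at price
  R1 fires at quantity
  R1 fires at role
  => 3 violation(s): backward is BREAKING for Invoice
forward analysis of Invoice with v1 as reader and v2 as writer:
  State -> State, writer required: role aligns to role
  string -> string, writer required: owner aligns to owner
  float64 -> float64, writer required: weight aligns to weight
  string -> float32, writer required: price aligns to price
  int32 -> int32, writer required: quantity aligns to quantity
  string -> string, writer required: email aligns to email
  R3 fires at price
  => 1 violation(s): forward is BREAKING for Invoice


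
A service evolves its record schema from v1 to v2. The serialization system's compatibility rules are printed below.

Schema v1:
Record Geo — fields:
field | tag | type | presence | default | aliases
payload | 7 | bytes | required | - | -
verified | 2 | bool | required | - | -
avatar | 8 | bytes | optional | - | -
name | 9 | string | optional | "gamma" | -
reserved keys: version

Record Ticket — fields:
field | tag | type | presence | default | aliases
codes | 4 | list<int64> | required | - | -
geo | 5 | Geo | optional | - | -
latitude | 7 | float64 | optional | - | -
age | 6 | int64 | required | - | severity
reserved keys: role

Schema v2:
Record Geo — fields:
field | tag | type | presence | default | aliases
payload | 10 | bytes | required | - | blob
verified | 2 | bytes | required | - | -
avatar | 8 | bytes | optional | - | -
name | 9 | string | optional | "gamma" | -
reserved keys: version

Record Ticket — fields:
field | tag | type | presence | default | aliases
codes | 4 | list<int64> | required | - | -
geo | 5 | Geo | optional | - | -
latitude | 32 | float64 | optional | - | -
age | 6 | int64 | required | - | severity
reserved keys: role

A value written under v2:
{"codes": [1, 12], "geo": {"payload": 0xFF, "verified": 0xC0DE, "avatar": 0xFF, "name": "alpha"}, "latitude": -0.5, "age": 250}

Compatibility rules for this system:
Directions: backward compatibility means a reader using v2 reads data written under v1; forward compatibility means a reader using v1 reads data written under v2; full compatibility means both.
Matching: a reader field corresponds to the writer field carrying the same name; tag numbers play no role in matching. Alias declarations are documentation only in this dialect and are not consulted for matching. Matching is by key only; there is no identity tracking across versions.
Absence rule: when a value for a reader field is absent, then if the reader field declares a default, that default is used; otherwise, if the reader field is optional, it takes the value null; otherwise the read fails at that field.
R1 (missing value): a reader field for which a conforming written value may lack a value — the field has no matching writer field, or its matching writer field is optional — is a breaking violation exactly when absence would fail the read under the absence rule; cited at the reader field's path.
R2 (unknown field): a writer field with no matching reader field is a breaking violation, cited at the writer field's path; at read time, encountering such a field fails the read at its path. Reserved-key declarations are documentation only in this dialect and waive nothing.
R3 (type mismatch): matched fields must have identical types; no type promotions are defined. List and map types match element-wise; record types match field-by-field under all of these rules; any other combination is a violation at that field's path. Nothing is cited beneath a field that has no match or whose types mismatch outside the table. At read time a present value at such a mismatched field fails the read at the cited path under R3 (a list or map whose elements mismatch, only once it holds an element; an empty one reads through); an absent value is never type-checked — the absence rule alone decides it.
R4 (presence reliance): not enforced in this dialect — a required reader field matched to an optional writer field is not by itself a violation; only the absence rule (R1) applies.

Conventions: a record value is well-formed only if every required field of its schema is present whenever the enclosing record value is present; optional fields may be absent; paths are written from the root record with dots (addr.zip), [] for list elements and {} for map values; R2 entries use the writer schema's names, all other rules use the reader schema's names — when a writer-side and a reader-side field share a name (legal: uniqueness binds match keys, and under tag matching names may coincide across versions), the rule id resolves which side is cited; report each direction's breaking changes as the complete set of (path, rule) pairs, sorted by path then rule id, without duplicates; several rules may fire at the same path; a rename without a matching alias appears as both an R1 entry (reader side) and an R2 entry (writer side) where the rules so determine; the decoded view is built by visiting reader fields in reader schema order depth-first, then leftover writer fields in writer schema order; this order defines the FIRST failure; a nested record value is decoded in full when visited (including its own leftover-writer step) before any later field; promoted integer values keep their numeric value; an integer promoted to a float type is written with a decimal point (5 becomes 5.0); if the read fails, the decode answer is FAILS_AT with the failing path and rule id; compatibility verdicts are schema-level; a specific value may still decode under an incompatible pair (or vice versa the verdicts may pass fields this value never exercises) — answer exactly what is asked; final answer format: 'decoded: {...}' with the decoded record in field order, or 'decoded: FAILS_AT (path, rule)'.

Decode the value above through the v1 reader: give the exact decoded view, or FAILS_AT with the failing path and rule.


decoded: FAILS_AT (geo.verified, R3)

arrows below run writer -> reader for Ticket
decode walk for Ticket under reader schema v1:
  codes := [1, 12]
  geo.payload := 0xFF
  read fails at geo.verified under R3
  => FAILS_AT (geo.verified, R3)
the other Ticket changes do not affect what is asked:
  field payload in record Geo: tag 7 changed to 10 -> no rule fires on it and the decoded Ticket view is identical with or without it
  field latitude in record Ticket: tag 7 changed to 32 -> no rule fires on it and the decoded Ticket view is identical with or without it


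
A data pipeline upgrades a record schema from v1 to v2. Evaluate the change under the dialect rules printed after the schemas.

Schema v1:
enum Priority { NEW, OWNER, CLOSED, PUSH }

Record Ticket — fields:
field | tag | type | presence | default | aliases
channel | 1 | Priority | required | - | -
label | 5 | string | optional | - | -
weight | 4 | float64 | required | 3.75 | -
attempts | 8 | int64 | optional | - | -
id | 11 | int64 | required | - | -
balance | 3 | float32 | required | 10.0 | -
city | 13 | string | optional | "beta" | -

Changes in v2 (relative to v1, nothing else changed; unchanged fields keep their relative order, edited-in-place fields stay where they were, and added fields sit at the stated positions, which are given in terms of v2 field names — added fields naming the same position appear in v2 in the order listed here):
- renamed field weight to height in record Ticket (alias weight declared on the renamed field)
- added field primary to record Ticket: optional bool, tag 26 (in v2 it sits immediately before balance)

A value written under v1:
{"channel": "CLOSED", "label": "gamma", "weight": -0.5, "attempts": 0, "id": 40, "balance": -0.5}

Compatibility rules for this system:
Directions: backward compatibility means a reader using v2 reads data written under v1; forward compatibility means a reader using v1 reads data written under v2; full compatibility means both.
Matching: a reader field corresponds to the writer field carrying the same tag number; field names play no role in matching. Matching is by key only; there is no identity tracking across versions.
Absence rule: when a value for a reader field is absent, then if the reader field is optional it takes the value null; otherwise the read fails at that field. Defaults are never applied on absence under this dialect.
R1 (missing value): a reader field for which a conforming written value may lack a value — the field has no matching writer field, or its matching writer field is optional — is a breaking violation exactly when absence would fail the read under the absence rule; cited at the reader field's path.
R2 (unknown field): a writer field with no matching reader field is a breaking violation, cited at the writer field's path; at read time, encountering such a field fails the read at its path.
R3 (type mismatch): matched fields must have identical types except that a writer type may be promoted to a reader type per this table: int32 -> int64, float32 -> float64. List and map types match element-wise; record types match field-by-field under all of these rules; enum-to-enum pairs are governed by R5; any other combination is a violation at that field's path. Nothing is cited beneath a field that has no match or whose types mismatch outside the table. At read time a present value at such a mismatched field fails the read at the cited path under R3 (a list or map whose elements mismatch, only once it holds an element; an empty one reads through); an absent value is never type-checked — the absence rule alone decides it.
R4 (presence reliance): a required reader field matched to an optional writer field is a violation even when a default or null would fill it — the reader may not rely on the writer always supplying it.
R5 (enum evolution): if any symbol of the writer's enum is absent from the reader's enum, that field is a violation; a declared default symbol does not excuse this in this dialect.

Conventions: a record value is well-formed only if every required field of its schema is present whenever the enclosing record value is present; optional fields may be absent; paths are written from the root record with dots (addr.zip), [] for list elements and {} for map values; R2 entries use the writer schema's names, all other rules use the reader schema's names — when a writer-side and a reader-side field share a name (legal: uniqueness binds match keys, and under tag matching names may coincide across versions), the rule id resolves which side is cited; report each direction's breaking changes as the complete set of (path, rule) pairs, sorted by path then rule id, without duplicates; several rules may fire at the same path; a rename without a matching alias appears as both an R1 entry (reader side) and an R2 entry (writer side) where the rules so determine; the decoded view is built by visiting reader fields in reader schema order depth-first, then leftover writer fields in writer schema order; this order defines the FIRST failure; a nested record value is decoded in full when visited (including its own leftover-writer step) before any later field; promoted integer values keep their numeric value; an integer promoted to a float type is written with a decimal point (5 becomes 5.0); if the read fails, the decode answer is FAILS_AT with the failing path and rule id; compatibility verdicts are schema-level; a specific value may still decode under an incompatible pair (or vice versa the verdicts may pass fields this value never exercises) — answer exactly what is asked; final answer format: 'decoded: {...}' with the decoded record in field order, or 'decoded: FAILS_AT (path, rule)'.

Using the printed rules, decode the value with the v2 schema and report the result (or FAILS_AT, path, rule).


decoded: {"channel": "CLOSED", "label": "gamma", "height": -0.5, "attempts": 0, "id": 40, "primary": null, "balance": -0.5, "city": null}

each type pair in Ticket: writer, then reader
decoding the Ticket value with the v2 reader:
  channel := "CLOSED"
  label := "gamma"
  height := -0.5 (from writer weight)
  attempts := 0
  id := 40
  primary := null (not supplied -> null)
  balance := -0.5
  city := null (not supplied -> null)
  => decoded: {"channel": "CLOSED", "label": "gamma", "height": -0.5, "attempts": 0, "id": 40, "primary": null, "balance": -0.5, "city": null}


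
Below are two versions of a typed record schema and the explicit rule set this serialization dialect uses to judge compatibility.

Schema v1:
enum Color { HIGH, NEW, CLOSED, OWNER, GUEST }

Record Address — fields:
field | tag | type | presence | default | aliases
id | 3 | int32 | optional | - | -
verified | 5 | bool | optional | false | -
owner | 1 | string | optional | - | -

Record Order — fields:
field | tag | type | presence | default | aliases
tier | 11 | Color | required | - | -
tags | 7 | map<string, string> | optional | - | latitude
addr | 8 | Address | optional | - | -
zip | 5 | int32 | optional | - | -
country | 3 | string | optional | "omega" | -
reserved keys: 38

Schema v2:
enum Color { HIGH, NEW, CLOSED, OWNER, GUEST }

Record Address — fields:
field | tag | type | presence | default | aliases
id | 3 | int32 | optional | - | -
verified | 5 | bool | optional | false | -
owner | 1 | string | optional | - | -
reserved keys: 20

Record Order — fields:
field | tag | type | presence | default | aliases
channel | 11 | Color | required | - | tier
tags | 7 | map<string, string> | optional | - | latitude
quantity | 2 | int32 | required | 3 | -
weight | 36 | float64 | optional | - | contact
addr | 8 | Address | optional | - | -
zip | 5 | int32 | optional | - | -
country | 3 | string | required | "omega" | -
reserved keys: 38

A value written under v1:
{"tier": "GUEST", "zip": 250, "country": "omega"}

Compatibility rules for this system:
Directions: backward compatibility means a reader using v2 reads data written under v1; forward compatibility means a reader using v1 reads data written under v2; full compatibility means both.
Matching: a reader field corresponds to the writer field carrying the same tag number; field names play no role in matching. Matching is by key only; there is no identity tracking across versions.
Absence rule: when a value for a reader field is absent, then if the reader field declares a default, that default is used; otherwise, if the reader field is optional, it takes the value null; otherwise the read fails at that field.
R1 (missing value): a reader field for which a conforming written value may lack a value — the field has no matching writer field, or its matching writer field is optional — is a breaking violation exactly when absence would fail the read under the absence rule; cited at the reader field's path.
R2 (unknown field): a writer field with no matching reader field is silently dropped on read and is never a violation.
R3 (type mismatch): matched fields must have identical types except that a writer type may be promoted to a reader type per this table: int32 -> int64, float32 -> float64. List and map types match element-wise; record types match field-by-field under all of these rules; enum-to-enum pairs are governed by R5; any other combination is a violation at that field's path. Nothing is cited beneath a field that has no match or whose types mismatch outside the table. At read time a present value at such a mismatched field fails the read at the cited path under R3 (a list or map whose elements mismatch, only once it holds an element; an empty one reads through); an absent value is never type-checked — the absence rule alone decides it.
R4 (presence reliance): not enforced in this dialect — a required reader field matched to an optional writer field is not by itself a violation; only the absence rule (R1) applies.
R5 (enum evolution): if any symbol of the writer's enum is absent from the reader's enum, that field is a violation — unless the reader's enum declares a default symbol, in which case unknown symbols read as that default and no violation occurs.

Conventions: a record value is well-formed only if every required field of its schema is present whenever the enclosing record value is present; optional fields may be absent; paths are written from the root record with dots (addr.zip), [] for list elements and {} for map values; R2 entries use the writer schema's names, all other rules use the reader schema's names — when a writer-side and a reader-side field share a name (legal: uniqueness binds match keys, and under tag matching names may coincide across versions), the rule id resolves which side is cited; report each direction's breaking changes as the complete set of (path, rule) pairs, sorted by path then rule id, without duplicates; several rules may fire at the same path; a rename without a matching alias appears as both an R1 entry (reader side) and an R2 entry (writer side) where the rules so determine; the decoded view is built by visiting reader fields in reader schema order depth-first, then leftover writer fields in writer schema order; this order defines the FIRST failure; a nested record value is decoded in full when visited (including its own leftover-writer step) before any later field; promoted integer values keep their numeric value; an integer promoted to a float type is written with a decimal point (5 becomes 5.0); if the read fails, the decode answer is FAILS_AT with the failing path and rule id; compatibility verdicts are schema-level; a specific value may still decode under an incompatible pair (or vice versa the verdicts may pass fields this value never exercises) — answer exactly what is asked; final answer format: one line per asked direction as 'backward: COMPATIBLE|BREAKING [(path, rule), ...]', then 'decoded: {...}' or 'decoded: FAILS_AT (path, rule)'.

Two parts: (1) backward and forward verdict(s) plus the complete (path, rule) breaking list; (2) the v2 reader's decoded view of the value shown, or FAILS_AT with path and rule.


arrows below run writer -> reader for Order
backward pass over Order, reader schema v2, writer schema v1:
  writer required, Color -> Color: reader channel maps from writer tier
  writer optional, map<string, string> -> map<string, string>: reader tags maps from writer tags
  quantity has no writer counterpart
  weight has no writer counterpart
  writer optional, Address -> Address: reader addr maps from writer addr
  writer optional, int32 -> int32: reader zip maps from writer zip
  writer optional, string -> string: reader country maps from writer country
  writer optional, int32 -> int32: reader addr.id maps from writer addr.id
  writer optional, bool -> bool: reader addr.verified maps from writer addr.verified
  writer optional, string -> string: reader addr.owner maps from writer addr.owner
  => backward verdict for Order: COMPATIBLE, no violations
forward pass over Order, reader schema v1, writer schema v2:
  writer required, Color -> Color: reader tier maps from writer channel
  writer optional, map<string, string> -> map<string, string>: reader tags maps from writer tags
  writer optional, Address -> Address: reader addr maps from writer addr
  writer optional, int32 -> int32: reader zip maps from writer zip
  writer required, string -> string: reader country maps from writer country
  writer field quantity has no reader counterpart
  writer field weight has no reader counterpart
  writer optional, int32 -> int32: reader addr.id maps from writer addr.id
  writer optional, bool -> bool: reader addr.verified maps from writer addr.verified
  writer optional, string -> string: reader addr.owner maps from writer addr.owner
  => forward verdict for Order: COMPATIBLE, no violations
decoding the Order value with the v2 reader:
  channel := "GUEST" (from writer tier)
  tags := null (not supplied -> null)
  quantity := 3 (no value, default fills)
  weight := null (not supplied -> null)
  addr := null (not supplied -> null)
  zip := 250
  country := "omega"
  => decoded: {"channel": "GUEST", "tags": null, "quantity": 3, "weight": null, "addr": null, "zip": 250, "country": "omega"}

backward: COMPATIBLE []; forward: COMPATIBLE []; decoded: {"channel": "GUEST", "tags": null, "quantity": 3, "weight": null, "addr": null, "zip": 250, "country": "omega"}


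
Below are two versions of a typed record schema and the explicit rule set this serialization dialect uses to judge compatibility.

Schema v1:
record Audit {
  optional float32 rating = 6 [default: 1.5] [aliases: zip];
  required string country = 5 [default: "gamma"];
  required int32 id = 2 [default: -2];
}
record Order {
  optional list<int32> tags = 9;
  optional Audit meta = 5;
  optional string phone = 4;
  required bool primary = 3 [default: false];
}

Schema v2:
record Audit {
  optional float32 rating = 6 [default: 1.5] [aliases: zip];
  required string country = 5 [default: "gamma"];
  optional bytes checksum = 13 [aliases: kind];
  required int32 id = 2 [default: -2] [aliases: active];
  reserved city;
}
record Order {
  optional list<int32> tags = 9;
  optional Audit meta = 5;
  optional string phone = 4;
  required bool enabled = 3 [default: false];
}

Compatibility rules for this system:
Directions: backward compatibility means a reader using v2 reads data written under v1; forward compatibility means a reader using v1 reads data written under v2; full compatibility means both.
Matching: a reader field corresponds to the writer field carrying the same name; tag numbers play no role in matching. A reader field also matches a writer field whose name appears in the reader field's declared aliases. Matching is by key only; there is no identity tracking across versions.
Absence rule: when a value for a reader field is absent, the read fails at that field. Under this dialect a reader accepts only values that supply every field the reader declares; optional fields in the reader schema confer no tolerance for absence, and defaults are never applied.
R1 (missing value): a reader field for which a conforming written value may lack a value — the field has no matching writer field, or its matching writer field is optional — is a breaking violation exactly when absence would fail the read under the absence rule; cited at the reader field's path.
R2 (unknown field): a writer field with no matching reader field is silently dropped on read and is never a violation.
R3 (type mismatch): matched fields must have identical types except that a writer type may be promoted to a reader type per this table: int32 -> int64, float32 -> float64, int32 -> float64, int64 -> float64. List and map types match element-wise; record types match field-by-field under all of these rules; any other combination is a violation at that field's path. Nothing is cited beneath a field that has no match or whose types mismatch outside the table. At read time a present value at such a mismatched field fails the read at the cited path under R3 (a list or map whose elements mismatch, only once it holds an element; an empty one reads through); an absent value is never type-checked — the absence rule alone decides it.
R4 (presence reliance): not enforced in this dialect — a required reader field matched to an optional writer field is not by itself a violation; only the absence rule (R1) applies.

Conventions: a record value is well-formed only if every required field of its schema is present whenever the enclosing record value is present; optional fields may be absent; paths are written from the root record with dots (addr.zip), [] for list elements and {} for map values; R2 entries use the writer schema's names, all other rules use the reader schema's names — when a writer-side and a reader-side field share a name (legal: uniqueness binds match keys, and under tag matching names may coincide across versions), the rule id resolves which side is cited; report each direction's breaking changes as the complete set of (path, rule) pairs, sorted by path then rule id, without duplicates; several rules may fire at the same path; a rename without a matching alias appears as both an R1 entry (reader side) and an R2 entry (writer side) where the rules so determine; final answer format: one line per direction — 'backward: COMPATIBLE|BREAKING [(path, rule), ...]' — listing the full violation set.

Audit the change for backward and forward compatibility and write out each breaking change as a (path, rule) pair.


backward: BREAKING [(enabled, R1), (meta, R1), (meta.checksum, R1), (meta.rating, R1), (phone, R1), (tags, R1)]; forward: BREAKING [(meta, R1), (meta.rating, R1), (phone, R1), (primary, R1), (tags, R1)]

each type pair in Order: writer, then reader
backward for Order (reader v2, writer v1):
  list<int32> -> list<int32>, writer optional: tags aligns to tags
  Audit -> Audit, writer optional: meta aligns to meta
  string -> string, writer optional: phone aligns to phone
  enabled: no writer-side match
  writer primary: unknown to reader
  float32 -> float32, writer optional: meta.rating aligns to meta.rating
  string -> string, writer required: meta.country aligns to meta.country
  meta.checksum: no writer-side match
  int32 -> int32, writer required: meta.id aligns to meta.id
  rule R1 violated at enabled
  rule R1 violated at meta
  rule R1 violated at meta.checksum
  rule R1 violated at meta.rating
  rule R1 violated at phone
  rule R1 violated at tags
  => backward: BREAKING (6)
forward for Order (reader v1, writer v2):
  list<int32> -> list<int32>, writer optional: tags aligns to tags
  Audit -> Audit, writer optional: meta aligns to meta
  string -> string, writer optional: phone aligns to phone
  primary: no writer-side match
  writer enabled: unknown to reader
  float32 -> float32, writer optional: meta.rating aligns to meta.rating
  string -> string, writer required: meta.country aligns to meta.country
  int32 -> int32, writer required: meta.id aligns to meta.id
  writer meta.checksum: unknown to reader
  rule R1 violated at meta
  rule R1 violated at meta.rating
  rule R1 violated at phone
  rule R1 violated at primary
  rule R1 violated at tags
  => forward: BREAKING (5)
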